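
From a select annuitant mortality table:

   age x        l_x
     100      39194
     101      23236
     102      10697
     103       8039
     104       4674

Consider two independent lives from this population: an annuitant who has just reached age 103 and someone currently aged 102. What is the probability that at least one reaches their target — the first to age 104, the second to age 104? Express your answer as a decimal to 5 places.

p₁ = l_104/l_103 = 4674/8039 = 0.581416; p₂ = l_104/l_102 = 4674/10697 = 0.436945.
P(at least one) = 1 − (1−p₁)(1−p₂) = 1 − 0.418584 × 0.563055 = 0.764314.

0.76431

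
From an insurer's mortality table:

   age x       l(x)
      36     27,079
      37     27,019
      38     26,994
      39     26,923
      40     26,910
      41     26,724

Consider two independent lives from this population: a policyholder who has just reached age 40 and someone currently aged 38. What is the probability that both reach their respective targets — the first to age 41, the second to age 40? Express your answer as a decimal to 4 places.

0.9900

p₁ = l(41)/l(40) = 26,724/26,910 = 0.993088; p₂ = l(40)/l(38) = 26,910/26,994 = 0.996888.
P(both) = p₁ × p₂ = 0.993088 × 0.996888 = 0.989998.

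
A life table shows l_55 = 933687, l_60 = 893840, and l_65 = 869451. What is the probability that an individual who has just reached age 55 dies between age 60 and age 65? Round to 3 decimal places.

0.026

This is the probability of reaching 60 but not 65, conditional on being alive at 55: (l_60 − l_65) / l_55.
= (893840 − 869451) / 933687 = 24389 / 933687 = 0.026121.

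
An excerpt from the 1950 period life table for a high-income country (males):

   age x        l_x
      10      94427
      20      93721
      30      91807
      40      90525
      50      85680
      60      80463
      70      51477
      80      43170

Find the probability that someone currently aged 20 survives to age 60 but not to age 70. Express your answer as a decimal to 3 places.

We want 40|10q20 = (l_60 − l_70)/l_20.
This is the probability of reaching 60 but not 70, conditional on being alive at 20: (l_60 − l_70) / l_20.
= (80463 − 51477) / 93721 = 28986 / 93721 = 0.309280.

0.309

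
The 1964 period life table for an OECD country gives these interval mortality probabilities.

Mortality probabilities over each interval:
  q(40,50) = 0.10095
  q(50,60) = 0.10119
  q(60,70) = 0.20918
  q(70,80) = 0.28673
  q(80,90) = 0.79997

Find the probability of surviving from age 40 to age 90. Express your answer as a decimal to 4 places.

0.0912

Chaining the interval survival probabilities: (1 − 0.10095) × (1 − 0.10119) × (1 − 0.20918) × (1 − 0.28673) × (1 − 0.79997).
= 0.89905 × 0.89881 × 0.79082 × 0.71327 × 0.20003 = 0.091176.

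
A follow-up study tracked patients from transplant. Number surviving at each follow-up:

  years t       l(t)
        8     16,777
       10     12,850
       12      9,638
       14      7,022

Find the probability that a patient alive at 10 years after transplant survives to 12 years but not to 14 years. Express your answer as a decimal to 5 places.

This is the probability of reaching 12 but not 14, conditional on being alive at 10: (l(12) − l(14)) / l(10).
= (9,638 − 7,022) / 12,850 = 2,616 / 12,850 = 0.203580.

0.20358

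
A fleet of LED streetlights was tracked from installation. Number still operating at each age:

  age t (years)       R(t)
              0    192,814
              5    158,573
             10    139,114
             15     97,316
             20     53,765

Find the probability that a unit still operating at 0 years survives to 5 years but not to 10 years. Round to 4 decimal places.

0.1009

This is the probability of reaching 5 but not 10, conditional on being operational at 0: (R(5) − R(10)) / R(0).
= (158,573 − 139,114) / 192,814 = 19,459 / 192,814 = 0.100921.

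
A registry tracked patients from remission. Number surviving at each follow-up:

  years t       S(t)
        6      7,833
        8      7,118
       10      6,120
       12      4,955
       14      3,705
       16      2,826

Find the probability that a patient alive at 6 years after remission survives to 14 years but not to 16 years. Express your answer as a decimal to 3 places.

0.112

This is the probability of reaching 14 but not 16, conditional on being alive at 6: (S(14) − S(16)) / S(6).
= (3,705 − 2,826) / 7,833 = 879 / 7,833 = 0.112218.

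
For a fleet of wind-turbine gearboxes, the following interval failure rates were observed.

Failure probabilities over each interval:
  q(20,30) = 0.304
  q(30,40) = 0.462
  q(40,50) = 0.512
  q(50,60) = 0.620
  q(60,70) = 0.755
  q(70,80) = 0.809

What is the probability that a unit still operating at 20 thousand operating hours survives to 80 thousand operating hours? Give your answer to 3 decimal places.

0.003

P(survive 20→80) = (1 − 0.304) × (1 − 0.462) × (1 − 0.512) × (1 − 0.620) × (1 − 0.755) × (1 − 0.809).
= 0.696 × 0.538 × 0.488 × 0.380 × 0.245 × 0.191 = 0.003249.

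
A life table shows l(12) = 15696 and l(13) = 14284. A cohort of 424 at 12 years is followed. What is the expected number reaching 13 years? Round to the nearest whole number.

386

The relevant probability is 14284/15696 = 0.910041.
Expected number = 424 × 0.910041 = 386.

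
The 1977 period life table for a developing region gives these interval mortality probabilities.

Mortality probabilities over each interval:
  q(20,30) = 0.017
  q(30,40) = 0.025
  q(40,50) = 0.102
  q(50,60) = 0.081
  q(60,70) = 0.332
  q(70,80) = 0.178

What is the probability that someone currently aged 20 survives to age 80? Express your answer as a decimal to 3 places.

The overall survival probability is (1 − 0.017) × (1 − 0.025) × (1 − 0.102) × (1 − 0.081) × (1 − 0.332) × (1 − 0.178).
= 0.983 × 0.975 × 0.898 × 0.919 × 0.668 × 0.822 = 0.434308.

0.434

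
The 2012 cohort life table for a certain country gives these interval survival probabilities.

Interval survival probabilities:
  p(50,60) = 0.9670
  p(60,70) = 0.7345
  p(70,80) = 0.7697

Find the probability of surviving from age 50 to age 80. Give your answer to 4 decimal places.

Survival from 50 to 80 is the product of surviving each interval: 0.9670 × 0.7345 × 0.7697.
= 0.546688.

0.5467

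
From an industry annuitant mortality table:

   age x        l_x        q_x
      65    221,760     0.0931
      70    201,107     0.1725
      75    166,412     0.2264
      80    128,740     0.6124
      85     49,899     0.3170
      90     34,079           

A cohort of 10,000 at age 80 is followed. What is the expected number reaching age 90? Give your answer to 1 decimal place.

2647.1

The relevant probability is 34,079/128,740 = 0.264712.
Expected number = 10,000 × 0.264712 = 2647.1.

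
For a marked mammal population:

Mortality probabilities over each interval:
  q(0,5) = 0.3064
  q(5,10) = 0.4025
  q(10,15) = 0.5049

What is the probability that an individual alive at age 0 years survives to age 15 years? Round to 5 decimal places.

0.20518

The overall survival probability is (1 − 0.3064) × (1 − 0.4025) × (1 − 0.5049).
= 0.6936 × 0.5975 × 0.4951 = 0.205182.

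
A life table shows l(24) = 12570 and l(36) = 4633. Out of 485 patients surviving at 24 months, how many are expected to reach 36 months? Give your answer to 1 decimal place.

The relevant probability is 4633/12570 = 0.368576.
Expected number = 485 × 0.368576 = 178.8.

178.8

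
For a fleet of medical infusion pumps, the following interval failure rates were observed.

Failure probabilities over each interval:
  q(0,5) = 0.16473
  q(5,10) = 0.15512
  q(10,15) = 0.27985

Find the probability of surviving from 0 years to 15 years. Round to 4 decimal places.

Chaining the interval survival probabilities: (1 − 0.16473) × (1 − 0.15512) × (1 − 0.27985).
= 0.83527 × 0.84488 × 0.72015 = 0.508212.

0.5082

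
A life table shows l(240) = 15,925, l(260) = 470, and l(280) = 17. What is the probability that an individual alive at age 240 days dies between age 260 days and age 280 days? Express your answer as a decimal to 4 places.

0.0284

This is the probability of reaching 260 but not 280, conditional on being alive at 240: (l(260) − l(280)) / l(240).
= (470 − 17) / 15,925 = 453 / 15,925 = 0.028446.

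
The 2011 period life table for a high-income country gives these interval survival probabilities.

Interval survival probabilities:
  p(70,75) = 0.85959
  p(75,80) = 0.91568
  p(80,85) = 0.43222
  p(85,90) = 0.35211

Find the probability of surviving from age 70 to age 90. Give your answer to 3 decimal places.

Chaining the interval survival probabilities: 0.85959 × 0.91568 × 0.43222 × 0.35211.
= 0.119789.

0.120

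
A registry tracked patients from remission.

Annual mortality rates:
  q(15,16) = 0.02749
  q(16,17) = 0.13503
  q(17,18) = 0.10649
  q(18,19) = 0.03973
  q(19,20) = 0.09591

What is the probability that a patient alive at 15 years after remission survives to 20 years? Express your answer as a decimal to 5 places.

0.65253

P(survive 15→20) = (1 − 0.02749) × (1 − 0.13503) × (1 − 0.10649) × (1 − 0.03973) × (1 − 0.09591).
= 0.97251 × 0.86497 × 0.89351 × 0.96027 × 0.90409 = 0.652529.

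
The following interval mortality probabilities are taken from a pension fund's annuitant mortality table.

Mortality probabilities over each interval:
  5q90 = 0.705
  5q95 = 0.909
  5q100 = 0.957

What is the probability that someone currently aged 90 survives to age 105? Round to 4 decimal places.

The overall survival probability is (1 − 0.705) × (1 − 0.909) × (1 − 0.957).
= 0.295 × 0.091 × 0.043 = 0.001154.

0.0012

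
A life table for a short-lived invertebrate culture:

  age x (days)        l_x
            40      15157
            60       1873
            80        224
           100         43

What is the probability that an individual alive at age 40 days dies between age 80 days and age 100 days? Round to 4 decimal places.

0.0119

This is the probability of reaching 80 but not 100, conditional on being alive at 40: (l_80 − l_100) / l_40.
= (224 − 43) / 15157 = 181 / 15157 = 0.011942.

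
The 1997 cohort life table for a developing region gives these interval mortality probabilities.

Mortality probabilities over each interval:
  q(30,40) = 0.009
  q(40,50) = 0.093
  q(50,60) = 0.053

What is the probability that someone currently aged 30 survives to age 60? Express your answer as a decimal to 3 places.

0.851

The overall survival probability is (1 − 0.009) × (1 − 0.093) × (1 − 0.053).
= 0.991 × 0.907 × 0.947 = 0.851199.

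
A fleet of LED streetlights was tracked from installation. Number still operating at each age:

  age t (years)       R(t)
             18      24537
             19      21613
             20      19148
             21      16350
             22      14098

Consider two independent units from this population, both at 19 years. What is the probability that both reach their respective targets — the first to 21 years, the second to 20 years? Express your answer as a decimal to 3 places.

0.670

p₁ = R(21)/R(19) = 16350/21613 = 0.756489; p₂ = R(20)/R(19) = 19148/21613 = 0.885948.
P(both) = p₁ × p₂ = 0.756489 × 0.885948 = 0.670210.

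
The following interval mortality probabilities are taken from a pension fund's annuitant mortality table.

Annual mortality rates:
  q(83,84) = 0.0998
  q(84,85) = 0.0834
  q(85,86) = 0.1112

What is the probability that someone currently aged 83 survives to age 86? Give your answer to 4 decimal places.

Survival from 83 to 86 is the product of surviving each interval: (1 − 0.0998) × (1 − 0.0834) × (1 − 0.1112).
= 0.9002 × 0.9166 × 0.8888 = 0.733370.

0.7334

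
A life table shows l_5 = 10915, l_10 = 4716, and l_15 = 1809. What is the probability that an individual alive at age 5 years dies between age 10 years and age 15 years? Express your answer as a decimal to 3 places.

This is the probability of reaching 10 but not 15, conditional on being alive at 5: (l_10 − l_15) / l_5.
= (4716 − 1809) / 10915 = 2907 / 10915 = 0.266331.

0.266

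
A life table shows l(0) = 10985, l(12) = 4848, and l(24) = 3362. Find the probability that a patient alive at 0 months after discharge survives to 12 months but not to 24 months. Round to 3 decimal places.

0.135

This is the probability of reaching 12 but not 24, conditional on being alive at 0: (l(12) − l(24)) / l(0).
= (4848 − 3362) / 10985 = 1486 / 10985 = 0.135275.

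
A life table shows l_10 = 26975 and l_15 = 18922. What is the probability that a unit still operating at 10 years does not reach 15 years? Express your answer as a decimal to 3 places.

P(fail before 15 | operational at 10) = 1 − l_15/l_10 = 1 − 18922/26975 = (8053)/26975 = 0.298536.

0.299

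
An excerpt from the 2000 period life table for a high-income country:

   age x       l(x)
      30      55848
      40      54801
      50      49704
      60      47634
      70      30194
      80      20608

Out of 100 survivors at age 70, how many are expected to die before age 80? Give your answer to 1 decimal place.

31.7

The relevant probability is 1 − 20608/30194 = 0.317480.
Expected number = 100 × 0.317480 = 31.7.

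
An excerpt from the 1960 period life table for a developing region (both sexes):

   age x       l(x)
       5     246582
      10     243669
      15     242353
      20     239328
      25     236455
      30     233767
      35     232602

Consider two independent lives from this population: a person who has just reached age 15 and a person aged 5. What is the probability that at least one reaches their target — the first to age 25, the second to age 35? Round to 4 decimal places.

0.9986

p₁ = l(25)/l(15) = 236455/242353 = 0.975664; p₂ = l(35)/l(5) = 232602/246582 = 0.943305.
P(at least one) = 1 − (1−p₁)(1−p₂) = 1 − 0.024336 × 0.056695 = 0.998620.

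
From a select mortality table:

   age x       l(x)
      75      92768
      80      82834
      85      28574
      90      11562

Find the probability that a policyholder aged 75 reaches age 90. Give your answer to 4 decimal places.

The conditional survival probability is l(90)/l(75) = 11562/92768 = 0.124633.

0.1246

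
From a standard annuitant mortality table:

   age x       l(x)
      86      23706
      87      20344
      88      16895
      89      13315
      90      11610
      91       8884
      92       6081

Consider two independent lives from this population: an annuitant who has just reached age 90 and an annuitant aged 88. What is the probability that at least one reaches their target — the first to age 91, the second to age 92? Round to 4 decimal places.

p₁ = l(91)/l(90) = 8884/11610 = 0.765202; p₂ = l(92)/l(88) = 6081/16895 = 0.359929.
P(at least one) = 1 − (1−p₁)(1−p₂) = 1 − 0.234798 × 0.640071 = 0.849713.

0.8497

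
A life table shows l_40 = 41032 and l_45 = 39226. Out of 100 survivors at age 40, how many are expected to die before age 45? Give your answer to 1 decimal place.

4.4

The relevant probability is 1 − 39226/41032 = 0.044014.
Expected number = 100 × 0.044014 = 4.4.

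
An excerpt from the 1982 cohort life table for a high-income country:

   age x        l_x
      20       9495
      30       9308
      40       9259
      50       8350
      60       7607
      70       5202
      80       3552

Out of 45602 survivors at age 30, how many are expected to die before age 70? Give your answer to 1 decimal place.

The relevant probability is 1 − 5202/9308 = 0.441126.
Expected number = 45602 × 0.441126 = 20116.2.

20116.2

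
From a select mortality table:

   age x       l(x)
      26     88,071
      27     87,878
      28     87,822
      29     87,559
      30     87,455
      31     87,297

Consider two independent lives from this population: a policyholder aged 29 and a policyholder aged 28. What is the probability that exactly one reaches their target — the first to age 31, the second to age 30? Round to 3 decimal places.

0.007

p₁ = l(31)/l(29) = 87,297/87,559 = 0.997008; p₂ = l(30)/l(28) = 87,455/87,822 = 0.995821.
P(exactly one) = p₁(1−p₂) + (1−p₁)p₂ = 0.004166 + 0.002979 = 0.007146.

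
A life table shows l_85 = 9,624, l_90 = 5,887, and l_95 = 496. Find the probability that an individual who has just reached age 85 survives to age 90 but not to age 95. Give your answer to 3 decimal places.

This is the probability of reaching 90 but not 95, conditional on being alive at 85: (l_90 − l_95) / l_85.
= (5,887 − 496) / 9,624 = 5,391 / 9,624 = 0.560162.

0.560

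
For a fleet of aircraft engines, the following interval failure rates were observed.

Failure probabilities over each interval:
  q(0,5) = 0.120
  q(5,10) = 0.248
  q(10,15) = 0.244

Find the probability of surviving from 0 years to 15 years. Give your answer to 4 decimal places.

0.5003

The overall survival probability is (1 − 0.120) × (1 − 0.248) × (1 − 0.244).
= 0.880 × 0.752 × 0.756 = 0.500291.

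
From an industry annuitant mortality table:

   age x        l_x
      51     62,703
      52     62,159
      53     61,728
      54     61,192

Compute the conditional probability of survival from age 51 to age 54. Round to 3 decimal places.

We want 3p51 = l_54/l_51.
The conditional survival probability is l_54/l_51 = 61,192/62,703 = 0.975902.

0.976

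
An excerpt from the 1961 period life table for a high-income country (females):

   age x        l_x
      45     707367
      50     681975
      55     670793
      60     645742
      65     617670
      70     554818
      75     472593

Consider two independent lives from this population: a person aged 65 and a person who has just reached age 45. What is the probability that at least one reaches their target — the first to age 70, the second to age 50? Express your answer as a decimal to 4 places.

p₁ = l_70/l_65 = 554818/617670 = 0.898243; p₂ = l_50/l_45 = 681975/707367 = 0.964103.
P(at least one) = 1 − (1−p₁)(1−p₂) = 1 − 0.101757 × 0.035897 = 0.996347.

0.9963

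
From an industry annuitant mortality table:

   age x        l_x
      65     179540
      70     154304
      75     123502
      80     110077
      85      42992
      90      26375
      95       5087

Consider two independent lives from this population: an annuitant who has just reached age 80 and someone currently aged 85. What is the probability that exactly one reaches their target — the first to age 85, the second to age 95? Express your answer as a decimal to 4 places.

p₁ = l_85/l_80 = 42992/110077 = 0.390563; p₂ = l_95/l_85 = 5087/42992 = 0.118324.
P(exactly one) = p₁(1−p₂) + (1−p₁)p₂ = 0.344350 + 0.072111 = 0.416461.

0.4165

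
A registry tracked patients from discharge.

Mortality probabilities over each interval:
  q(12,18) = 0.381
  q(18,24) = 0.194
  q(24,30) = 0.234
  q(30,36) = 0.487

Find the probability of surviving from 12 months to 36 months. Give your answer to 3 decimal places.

Chaining the interval survival probabilities: (1 − 0.381) × (1 − 0.194) × (1 − 0.234) × (1 − 0.487).
= 0.619 × 0.806 × 0.766 × 0.513 = 0.196052.

0.196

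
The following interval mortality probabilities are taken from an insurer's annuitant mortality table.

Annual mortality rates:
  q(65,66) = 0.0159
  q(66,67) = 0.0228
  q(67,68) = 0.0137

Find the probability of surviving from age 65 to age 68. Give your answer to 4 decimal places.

0.9485

Survival from 65 to 68 is the product of surviving each interval: (1 − 0.0159) × (1 − 0.0228) × (1 − 0.0137).
= 0.9841 × 0.9772 × 0.9863 = 0.948488.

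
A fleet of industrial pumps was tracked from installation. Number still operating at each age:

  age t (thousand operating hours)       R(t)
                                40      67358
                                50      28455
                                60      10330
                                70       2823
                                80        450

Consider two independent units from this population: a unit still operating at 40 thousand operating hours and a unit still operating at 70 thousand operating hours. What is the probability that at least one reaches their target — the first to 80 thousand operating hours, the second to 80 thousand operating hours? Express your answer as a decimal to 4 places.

0.1650

p₁ = R(80)/R(40) = 450/67358 = 0.006681; p₂ = R(80)/R(70) = 450/2823 = 0.159405.
P(at least one) = 1 − (1−p₁)(1−p₂) = 1 − 0.993319 × 0.840595 = 0.165021.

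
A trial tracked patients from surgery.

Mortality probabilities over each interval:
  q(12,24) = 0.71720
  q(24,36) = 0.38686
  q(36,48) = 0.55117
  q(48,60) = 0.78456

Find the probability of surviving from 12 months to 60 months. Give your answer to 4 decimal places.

P(survive 12→60) = (1 − 0.71720) × (1 − 0.38686) × (1 − 0.55117) × (1 − 0.78456).
= 0.28280 × 0.61314 × 0.44883 × 0.21544 = 0.016767.

0.0168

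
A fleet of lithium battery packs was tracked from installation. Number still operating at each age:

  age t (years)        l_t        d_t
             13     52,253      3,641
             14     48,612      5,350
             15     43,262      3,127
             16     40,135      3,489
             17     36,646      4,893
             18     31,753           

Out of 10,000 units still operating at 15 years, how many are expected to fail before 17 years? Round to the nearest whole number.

1529

The relevant probability is 1 − 36,646/43,262 = 0.152929.
Expected number = 10,000 × 0.152929 = 1529.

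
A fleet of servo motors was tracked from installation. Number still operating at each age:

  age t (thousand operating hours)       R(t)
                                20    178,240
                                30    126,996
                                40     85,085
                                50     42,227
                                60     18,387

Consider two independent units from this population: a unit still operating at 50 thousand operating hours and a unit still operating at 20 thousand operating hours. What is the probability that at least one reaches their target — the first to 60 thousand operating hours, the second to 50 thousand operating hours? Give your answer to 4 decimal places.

p₁ = R(60)/R(50) = 18,387/42,227 = 0.435432; p₂ = R(50)/R(20) = 42,227/178,240 = 0.236911.
P(at least one) = 1 − (1−p₁)(1−p₂) = 1 − 0.564568 × 0.763089 = 0.569184.

0.5692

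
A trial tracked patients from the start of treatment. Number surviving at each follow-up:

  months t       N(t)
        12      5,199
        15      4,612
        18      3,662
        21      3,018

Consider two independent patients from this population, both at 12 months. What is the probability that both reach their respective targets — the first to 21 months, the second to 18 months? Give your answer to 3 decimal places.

p₁ = N(21)/N(12) = 3,018/5,199 = 0.580496; p₂ = N(18)/N(12) = 3,662/5,199 = 0.704366.
P(both) = p₁ × p₂ = 0.580496 × 0.704366 = 0.408882.

0.409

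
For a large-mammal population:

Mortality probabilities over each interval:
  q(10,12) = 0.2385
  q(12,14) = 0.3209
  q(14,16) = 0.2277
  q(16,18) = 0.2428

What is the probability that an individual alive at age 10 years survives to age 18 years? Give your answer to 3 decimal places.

0.302

Chaining the interval survival probabilities: (1 − 0.2385) × (1 − 0.3209) × (1 − 0.2277) × (1 − 0.2428).
= 0.7615 × 0.6791 × 0.7723 × 0.7572 = 0.302413.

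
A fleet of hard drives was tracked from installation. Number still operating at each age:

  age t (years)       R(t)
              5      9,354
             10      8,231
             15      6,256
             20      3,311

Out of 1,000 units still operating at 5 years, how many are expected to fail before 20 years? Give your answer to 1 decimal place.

The relevant probability is 1 − 3,311/9,354 = 0.646034.
Expected number = 1,000 × 0.646034 = 646.0.

646.0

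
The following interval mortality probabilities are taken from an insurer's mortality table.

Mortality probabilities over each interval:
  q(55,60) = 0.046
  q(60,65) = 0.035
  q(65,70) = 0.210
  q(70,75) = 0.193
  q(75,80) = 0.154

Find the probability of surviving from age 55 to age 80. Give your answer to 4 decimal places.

The overall survival probability is (1 − 0.046) × (1 − 0.035) × (1 − 0.210) × (1 − 0.193) × (1 − 0.154).
= 0.954 × 0.965 × 0.790 × 0.807 × 0.846 = 0.496531.

0.4965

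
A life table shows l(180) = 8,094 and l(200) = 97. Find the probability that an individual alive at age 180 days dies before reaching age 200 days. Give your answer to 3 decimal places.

P(die before 200 | alive at 180) = 1 − l(200)/l(180) = 1 − 97/8,094 = (7,997)/8,094 = 0.988016.

0.988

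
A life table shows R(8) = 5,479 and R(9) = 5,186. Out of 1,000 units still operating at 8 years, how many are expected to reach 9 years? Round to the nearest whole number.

947

The relevant probability is 5,186/5,479 = 0.946523.
Expected number = 1,000 × 0.946523 = 947.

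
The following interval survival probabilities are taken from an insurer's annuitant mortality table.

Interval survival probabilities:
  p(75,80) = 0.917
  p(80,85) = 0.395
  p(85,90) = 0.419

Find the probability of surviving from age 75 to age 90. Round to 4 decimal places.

P(survive 75→90) = 0.917 × 0.395 × 0.419.
= 0.151768.

0.1518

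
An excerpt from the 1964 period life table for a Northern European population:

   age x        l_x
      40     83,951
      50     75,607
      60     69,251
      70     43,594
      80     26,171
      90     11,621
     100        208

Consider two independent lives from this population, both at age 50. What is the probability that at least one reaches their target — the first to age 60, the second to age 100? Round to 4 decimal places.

p₁ = l_60/l_50 = 69,251/75,607 = 0.915934; p₂ = l_100/l_50 = 208/75,607 = 0.002751.
P(at least one) = 1 − (1−p₁)(1−p₂) = 1 − 0.084066 × 0.997249 = 0.916165.

0.9162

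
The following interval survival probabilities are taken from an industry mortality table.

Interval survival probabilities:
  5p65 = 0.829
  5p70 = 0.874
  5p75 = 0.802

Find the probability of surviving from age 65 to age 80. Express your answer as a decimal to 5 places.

0.58109

Survival from 65 to 80 is the product of surviving each interval: 0.829 × 0.874 × 0.802.
= 0.581086.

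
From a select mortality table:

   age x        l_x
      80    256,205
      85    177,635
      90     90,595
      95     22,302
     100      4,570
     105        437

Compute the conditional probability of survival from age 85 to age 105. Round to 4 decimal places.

0.0025

The conditional survival probability is l_105/l_85 = 437/177,635 = 0.002460.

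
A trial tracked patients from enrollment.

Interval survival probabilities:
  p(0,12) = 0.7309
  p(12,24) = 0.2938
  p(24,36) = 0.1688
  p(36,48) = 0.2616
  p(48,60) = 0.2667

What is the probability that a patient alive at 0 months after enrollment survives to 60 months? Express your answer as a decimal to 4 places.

Survival from 0 to 60 is the product of surviving each interval: 0.7309 × 0.2938 × 0.1688 × 0.2616 × 0.2667.
= 0.002529.

0.0025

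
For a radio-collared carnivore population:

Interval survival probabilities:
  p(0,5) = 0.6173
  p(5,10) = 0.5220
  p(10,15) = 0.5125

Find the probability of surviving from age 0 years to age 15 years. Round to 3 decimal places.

0.165

P(survive 0→15) = 0.6173 × 0.5220 × 0.5125.
= 0.165143.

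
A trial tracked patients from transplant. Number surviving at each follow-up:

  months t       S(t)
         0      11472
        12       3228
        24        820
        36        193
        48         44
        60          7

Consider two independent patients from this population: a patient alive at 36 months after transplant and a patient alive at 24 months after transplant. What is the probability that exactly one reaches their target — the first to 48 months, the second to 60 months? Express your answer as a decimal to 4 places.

p₁ = S(48)/S(36) = 44/193 = 0.227979; p₂ = S(60)/S(24) = 7/820 = 0.008537.
P(exactly one) = p₁(1−p₂) + (1−p₁)p₂ = 0.226033 + 0.006591 = 0.232623.

0.2326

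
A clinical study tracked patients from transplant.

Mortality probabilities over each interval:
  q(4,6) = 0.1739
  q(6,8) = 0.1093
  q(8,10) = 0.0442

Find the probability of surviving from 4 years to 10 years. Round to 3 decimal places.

0.703

Chaining the interval survival probabilities: (1 − 0.1739) × (1 − 0.1093) × (1 − 0.0442).
= 0.8261 × 0.8907 × 0.9558 = 0.703285.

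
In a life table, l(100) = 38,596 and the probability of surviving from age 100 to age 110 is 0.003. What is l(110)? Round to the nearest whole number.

l(110) = l(100) × p = 38,596 × 0.003 = 116.

116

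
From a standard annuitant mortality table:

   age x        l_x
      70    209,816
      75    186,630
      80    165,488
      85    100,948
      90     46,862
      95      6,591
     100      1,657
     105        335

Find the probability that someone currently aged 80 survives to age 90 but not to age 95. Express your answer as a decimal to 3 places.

0.243

This is the probability of reaching 90 but not 95, conditional on being alive at 80: (l_90 − l_95) / l_80.
= (46,862 − 6,591) / 165,488 = 40,271 / 165,488 = 0.243347.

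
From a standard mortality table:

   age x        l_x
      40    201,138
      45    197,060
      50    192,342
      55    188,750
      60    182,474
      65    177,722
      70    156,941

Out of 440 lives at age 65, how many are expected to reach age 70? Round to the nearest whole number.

The relevant probability is 156,941/177,722 = 0.883070.
Expected number = 440 × 0.883070 = 389.

389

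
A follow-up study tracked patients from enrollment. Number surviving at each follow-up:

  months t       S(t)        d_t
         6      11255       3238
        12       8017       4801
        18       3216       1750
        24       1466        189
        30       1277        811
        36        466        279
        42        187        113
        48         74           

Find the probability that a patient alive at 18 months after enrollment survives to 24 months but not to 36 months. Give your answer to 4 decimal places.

This is the probability of reaching 24 but not 36, conditional on being alive at 18: (S(24) − S(36)) / S(18).
= (1466 − 466) / 3216 = 1000 / 3216 = 0.310945.

0.3109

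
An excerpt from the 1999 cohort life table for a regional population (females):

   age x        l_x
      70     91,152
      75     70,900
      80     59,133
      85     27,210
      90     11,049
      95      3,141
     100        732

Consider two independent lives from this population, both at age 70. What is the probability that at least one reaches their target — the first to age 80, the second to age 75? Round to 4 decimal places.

0.9220

p₁ = l_80/l_70 = 59,133/91,152 = 0.648730; p₂ = l_75/l_70 = 70,900/91,152 = 0.777822.
P(at least one) = 1 − (1−p₁)(1−p₂) = 1 − 0.351270 × 0.222178 = 0.921956.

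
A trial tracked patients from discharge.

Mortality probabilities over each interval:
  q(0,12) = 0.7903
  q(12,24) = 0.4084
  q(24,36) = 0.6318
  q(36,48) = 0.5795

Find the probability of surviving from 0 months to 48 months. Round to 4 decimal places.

P(survive 0→48) = (1 − 0.7903) × (1 − 0.4084) × (1 − 0.6318) × (1 − 0.5795).
= 0.2097 × 0.5916 × 0.3682 × 0.4205 = 0.019208.

0.0192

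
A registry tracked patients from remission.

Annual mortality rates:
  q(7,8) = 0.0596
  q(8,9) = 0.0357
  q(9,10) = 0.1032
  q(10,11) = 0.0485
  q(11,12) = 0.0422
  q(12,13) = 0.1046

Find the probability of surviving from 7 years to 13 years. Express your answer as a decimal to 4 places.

P(survive 7→13) = (1 − 0.0596) × (1 − 0.0357) × (1 − 0.1032) × (1 − 0.0485) × (1 − 0.0422) × (1 − 0.1046).
= 0.9404 × 0.9643 × 0.8968 × 0.9515 × 0.9578 × 0.8954 = 0.663622.

0.6636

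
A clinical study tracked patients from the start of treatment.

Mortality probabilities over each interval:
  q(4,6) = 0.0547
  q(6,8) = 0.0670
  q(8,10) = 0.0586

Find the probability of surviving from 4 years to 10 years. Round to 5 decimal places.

0.83028

The overall survival probability is (1 − 0.0547) × (1 − 0.0670) × (1 − 0.0586).
= 0.9453 × 0.9330 × 0.9414 = 0.830282.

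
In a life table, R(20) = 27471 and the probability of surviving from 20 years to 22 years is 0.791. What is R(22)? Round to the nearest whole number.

21730

R(22) = R(20) × p = 27471 × 0.791 = 21730.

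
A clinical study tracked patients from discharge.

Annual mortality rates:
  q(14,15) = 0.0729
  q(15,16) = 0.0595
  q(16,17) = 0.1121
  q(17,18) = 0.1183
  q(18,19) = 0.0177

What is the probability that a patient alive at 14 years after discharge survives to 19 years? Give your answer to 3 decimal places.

P(survive 14→19) = (1 − 0.0729) × (1 − 0.0595) × (1 − 0.1121) × (1 − 0.1183) × (1 − 0.0177).
= 0.9271 × 0.9405 × 0.8879 × 0.8817 × 0.9823 = 0.670524.

0.671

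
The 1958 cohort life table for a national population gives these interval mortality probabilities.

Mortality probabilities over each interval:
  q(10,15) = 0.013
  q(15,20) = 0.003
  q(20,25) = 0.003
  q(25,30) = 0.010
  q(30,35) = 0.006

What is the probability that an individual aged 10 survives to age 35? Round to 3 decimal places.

0.965

P(survive 10→35) = (1 − 0.013) × (1 − 0.003) × (1 − 0.003) × (1 − 0.010) × (1 − 0.006).
= 0.987 × 0.997 × 0.997 × 0.990 × 0.994 = 0.965448.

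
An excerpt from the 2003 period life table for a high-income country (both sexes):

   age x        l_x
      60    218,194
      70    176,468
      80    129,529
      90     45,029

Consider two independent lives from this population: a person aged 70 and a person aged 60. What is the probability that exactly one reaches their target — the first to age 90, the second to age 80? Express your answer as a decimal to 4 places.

0.5459

p₁ = l_90/l_70 = 45,029/176,468 = 0.255168; p₂ = l_80/l_60 = 129,529/218,194 = 0.593641.
P(exactly one) = p₁(1−p₂) + (1−p₁)p₂ = 0.103690 + 0.442163 = 0.545853.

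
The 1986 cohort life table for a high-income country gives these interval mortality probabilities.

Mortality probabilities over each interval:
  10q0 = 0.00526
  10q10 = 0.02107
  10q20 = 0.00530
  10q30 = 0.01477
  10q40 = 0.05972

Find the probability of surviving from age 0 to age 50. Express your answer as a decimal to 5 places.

The overall survival probability is (1 − 0.00526) × (1 − 0.02107) × (1 − 0.00530) × (1 − 0.01477) × (1 − 0.05972).
= 0.99474 × 0.97893 × 0.99470 × 0.98523 × 0.94028 = 0.897322.

0.89732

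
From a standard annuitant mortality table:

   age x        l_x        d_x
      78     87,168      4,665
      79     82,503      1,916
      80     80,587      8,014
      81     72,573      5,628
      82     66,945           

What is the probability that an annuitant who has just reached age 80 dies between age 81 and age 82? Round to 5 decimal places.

0.06984

This is the probability of reaching 81 but not 82, conditional on being alive at 80: (l_81 − l_82) / l_80.
= (72,573 − 66,945) / 80,587 = 5,628 / 80,587 = 0.069838.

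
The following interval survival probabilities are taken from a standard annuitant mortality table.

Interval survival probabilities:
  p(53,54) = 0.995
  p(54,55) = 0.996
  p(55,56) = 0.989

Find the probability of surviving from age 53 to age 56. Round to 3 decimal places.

0.980

Survival from 53 to 56 is the product of surviving each interval: 0.995 × 0.996 × 0.989.
= 0.980119.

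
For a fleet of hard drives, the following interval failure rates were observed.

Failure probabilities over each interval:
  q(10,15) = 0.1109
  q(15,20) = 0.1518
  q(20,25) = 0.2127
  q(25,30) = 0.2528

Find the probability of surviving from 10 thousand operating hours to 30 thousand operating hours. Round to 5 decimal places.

P(survive 10→30) = (1 − 0.1109) × (1 − 0.1518) × (1 − 0.2127) × (1 − 0.2528).
= 0.8891 × 0.8482 × 0.7873 × 0.7472 = 0.443635.

0.44364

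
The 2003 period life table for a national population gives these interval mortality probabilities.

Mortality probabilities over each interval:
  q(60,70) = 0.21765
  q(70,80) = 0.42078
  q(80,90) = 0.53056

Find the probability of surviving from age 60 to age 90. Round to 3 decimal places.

The overall survival probability is (1 − 0.21765) × (1 − 0.42078) × (1 − 0.53056).
= 0.78235 × 0.57922 × 0.46944 = 0.212728.

0.213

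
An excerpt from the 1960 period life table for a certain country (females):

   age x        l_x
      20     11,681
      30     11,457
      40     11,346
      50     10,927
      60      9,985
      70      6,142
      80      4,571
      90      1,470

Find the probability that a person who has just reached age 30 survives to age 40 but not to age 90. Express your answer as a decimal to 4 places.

0.8620

This is the probability of reaching 40 but not 90, conditional on being alive at 30: (l_40 − l_90) / l_30.
= (11,346 − 1,470) / 11,457 = 9,876 / 11,457 = 0.862006.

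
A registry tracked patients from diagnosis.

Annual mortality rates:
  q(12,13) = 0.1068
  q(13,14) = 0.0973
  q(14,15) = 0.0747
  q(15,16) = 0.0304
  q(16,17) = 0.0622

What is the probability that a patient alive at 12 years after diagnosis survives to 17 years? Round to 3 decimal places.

P(survive 12→17) = (1 − 0.1068) × (1 − 0.0973) × (1 − 0.0747) × (1 − 0.0304) × (1 − 0.0622).
= 0.8932 × 0.9027 × 0.9253 × 0.9696 × 0.9378 = 0.678387.

0.678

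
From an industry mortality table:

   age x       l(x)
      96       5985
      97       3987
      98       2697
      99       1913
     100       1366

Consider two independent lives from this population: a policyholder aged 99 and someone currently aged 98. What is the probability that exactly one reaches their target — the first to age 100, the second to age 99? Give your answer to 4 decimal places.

0.4104

p₁ = l(100)/l(99) = 1366/1913 = 0.714062; p₂ = l(99)/l(98) = 1913/2697 = 0.709307.
P(exactly one) = p₁(1−p₂) + (1−p₁)p₂ = 0.207573 + 0.202818 = 0.410391.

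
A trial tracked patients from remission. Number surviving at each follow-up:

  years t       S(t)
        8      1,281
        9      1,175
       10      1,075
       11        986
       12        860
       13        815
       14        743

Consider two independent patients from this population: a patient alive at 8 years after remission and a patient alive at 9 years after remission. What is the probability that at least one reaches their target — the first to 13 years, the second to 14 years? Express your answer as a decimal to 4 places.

p₁ = S(13)/S(8) = 815/1,281 = 0.636222; p₂ = S(14)/S(9) = 743/1,175 = 0.632340.
P(at least one) = 1 − (1−p₁)(1−p₂) = 1 − 0.363778 × 0.367660 = 0.866253.

0.8663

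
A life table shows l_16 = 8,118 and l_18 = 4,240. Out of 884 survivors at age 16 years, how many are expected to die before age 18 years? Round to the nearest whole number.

422

The relevant probability is 1 − 4,240/8,118 = 0.477704.
Expected number = 884 × 0.477704 = 422.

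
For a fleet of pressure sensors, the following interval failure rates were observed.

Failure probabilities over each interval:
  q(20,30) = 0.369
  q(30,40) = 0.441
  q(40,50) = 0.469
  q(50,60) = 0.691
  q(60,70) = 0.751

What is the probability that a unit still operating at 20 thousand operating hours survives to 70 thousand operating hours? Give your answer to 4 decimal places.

0.0144

P(survive 20→70) = (1 − 0.369) × (1 − 0.441) × (1 − 0.469) × (1 − 0.691) × (1 − 0.751).
= 0.631 × 0.559 × 0.531 × 0.309 × 0.249 = 0.014411.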